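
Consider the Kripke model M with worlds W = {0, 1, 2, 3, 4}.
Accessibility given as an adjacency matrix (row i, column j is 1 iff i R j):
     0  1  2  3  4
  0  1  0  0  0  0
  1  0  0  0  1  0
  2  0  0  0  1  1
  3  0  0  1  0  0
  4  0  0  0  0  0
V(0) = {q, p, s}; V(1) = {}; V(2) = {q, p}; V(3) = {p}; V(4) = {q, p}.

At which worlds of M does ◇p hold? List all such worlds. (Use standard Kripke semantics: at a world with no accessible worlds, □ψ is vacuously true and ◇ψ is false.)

0, 1, 2, 3

Let φ = ◇p. Evaluate φ at each world:
  0 (successors {0}): φ is true.
  1 (successors {3}): φ is true.
  2 (successors {3, 4}): φ is true.
  3 (successors {2}): φ is true.
  4 (successors ∅): φ is false.
For instance, at 1:
  At 1: ◇p requires p at some successor in {3}.
    p holds at 3, so ◇p is true at 1.
Satisfying worlds: {0, 1, 2, 3}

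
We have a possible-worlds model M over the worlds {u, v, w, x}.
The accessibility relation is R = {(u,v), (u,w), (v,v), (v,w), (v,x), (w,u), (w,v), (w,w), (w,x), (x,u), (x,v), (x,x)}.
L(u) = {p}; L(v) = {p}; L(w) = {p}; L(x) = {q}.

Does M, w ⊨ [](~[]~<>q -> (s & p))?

Recall that []ψ holds at a world iff ψ holds at every accessible world, and <>ψ holds iff ψ holds at some accessible world.
At w: [](~[]~<>q -> (s & p)) requires ~[]~<>q -> (s & p) at every successor {u, v, w, x}.
  ~[]~<>q -> (s & p) fails at u, so [](~[]~<>q -> (s & p)) is false at w.
    At u: ~[]~<>q is true, s & p is false, so ~[]~<>q -> (s & p) is false.
      At u: []~<>q is false, so ~[]~<>q is true.

No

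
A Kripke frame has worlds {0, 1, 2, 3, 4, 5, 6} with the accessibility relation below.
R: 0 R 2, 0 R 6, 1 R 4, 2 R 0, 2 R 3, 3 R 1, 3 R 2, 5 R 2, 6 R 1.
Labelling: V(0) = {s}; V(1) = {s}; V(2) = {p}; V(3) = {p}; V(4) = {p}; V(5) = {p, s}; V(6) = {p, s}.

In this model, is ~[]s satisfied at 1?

Yes

At 1: []s is false, so ~[]s is true.
  At 1: []s requires s at every successor {4}.
    s fails at 4, so []s is false at 1.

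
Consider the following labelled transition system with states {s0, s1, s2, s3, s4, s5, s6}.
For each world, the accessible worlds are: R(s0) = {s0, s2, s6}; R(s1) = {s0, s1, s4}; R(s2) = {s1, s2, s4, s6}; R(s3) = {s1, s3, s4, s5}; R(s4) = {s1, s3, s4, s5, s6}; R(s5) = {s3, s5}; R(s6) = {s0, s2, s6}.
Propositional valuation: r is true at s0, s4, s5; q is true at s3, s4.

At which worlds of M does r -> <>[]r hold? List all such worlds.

Let φ = r -> <>[]r. Evaluate φ at each world:
  s0 (successors {s0, s2, s6}): φ is false.
  s1 (successors {s0, s1, s4}): φ is true.
  s2 (successors {s1, s2, s4, s6}): φ is true.
  s3 (successors {s1, s3, s4, s5}): φ is true.
  s4 (successors {s1, s3, s4, s5, s6}): φ is false.
  s5 (successors {s3, s5}): φ is false.
  s6 (successors {s0, s2, s6}): φ is true.
For instance, at s0:
  At s0: r is true, <>[]r is false, so r -> <>[]r is false.
    At s0: <>[]r requires []r at some successor in {s0, s2, s6}.
      At s0: []r is false.
      At s2: []r is false.
      At s6: []r is false.
    So <>[]r is false at s0.
Satisfying worlds: {s1, s2, s3, s6}

s1, s2, s3, s6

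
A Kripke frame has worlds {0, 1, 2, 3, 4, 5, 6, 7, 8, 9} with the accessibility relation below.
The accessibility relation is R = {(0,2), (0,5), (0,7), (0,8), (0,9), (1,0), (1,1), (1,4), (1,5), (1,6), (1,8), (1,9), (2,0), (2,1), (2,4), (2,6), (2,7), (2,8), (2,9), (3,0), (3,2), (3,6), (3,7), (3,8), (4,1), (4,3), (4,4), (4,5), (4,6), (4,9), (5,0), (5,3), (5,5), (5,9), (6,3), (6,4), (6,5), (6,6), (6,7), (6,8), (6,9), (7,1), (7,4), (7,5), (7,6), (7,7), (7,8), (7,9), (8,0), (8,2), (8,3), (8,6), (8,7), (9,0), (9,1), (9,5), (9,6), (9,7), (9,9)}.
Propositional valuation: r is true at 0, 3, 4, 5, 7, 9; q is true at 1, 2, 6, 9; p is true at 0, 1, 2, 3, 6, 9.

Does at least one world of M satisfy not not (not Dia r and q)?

Let φ = not not (not Dia r and q). Evaluate φ at each world:
  0 (successors {2, 5, 7, 8, 9}): φ is false.
  1 (successors {0, 1, 4, 5, 6, 8, 9}): φ is false.
  2 (successors {0, 1, 4, 6, 7, 8, 9}): φ is false.
  3 (successors {0, 2, 6, 7, 8}): φ is false.
  4 (successors {1, 3, 4, 5, 6, 9}): φ is false.
  5 (successors {0, 3, 5, 9}): φ is false.
  6 (successors {3, 4, 5, 6, 7, 8, 9}): φ is false.
  7 (successors {1, 4, 5, 6, 7, 8, 9}): φ is false.
  8 (successors {0, 2, 3, 6, 7}): φ is false.
  9 (successors {0, 1, 5, 6, 7, 9}): φ is false.
For instance, at 8:
  At 8: not (not Dia r and q) is true, so not not (not Dia r and q) is false.
    At 8: not Dia r and q is false, so not (not Dia r and q) is true.
      At 8: not Dia r is false, q is false, so not Dia r and q is false.

No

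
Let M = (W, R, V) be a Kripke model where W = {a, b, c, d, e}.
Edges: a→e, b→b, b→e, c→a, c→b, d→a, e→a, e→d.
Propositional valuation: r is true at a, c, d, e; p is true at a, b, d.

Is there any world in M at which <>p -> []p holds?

Let φ = <>p -> []p. Evaluate φ at each world:
  a (successors {e}): φ is true.
  b (successors {b, e}): φ is false.
  c (successors {a, b}): φ is true.
  d (successors {a}): φ is true.
  e (successors {a, d}): φ is true.
Detail at a (witness):
  At a: <>p is false, []p is false, so <>p -> []p is true.
    At a: <>p requires p at some successor in {e}.
      At e: p is false.
    So <>p is false at a.
    At a: []p requires p at every successor {e}.
      p fails at e, so []p is false at a.

Yes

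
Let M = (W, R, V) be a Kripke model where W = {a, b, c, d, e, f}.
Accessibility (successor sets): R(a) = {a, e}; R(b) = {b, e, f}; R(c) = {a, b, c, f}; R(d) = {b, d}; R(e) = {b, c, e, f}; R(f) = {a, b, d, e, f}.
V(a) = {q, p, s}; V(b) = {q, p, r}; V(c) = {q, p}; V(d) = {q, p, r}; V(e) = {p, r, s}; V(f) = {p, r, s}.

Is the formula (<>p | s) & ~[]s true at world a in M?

At a: <>p | s is true, ~[]s is false, so (<>p | s) & ~[]s is false.
  At a: <>p is true, s is true, so <>p | s is true.
    At a: <>p requires p at some successor in {a, e}.
      p holds at a, so <>p is true at a.
  At a: []s is true, so ~[]s is false.
    At a: []s requires s at every successor {a, e}.
      At a: s is true.
      At e: s is true.
    So []s is true at a.

No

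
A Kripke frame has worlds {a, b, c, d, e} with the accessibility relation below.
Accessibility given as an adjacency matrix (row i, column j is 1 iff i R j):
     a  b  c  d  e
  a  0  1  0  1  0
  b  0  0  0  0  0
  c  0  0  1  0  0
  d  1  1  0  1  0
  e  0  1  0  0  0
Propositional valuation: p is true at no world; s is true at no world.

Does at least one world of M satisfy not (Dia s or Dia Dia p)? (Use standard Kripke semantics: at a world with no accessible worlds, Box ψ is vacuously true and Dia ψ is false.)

Yes

Let φ = not (Dia s or Dia Dia p). Evaluate φ at each world:
  a (successors {b, d}): φ is true.
  b (successors ∅): φ is true.
  c (successors {c}): φ is true.
  d (successors {a, b, d}): φ is true.
  e (successors {b}): φ is true.
Detail at a (witness):
  At a: Dia s or Dia Dia p is false, so not (Dia s or Dia Dia p) is true.
    At a: Dia s is false, Dia Dia p is false, so Dia s or Dia Dia p is false.
      At a: Dia s requires s at some successor in {b, d}.
        At b: s is false.
        At d: s is false.
      So Dia s is false at a.
      At a: Dia Dia p requires Dia p at some successor in {b, d}.
        At b: Dia p is false.
        At d: Dia p is false.
      So Dia Dia p is false at a.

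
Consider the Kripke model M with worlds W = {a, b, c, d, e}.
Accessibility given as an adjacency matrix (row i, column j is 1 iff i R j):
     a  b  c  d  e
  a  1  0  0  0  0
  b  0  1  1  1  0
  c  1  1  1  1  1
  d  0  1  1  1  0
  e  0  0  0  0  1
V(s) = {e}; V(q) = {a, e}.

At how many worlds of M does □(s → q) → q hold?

Let φ = □(s → q) → q. Evaluate φ at each world:
  a (successors {a}): φ is true.
  b (successors {b, c, d}): φ is false.
  c (successors {a, b, c, d, e}): φ is false.
  d (successors {b, c, d}): φ is false.
  e (successors {e}): φ is true.
For instance, at a:
  At a: □(s → q) is true, q is true, so □(s → q) → q is true.
    At a: □(s → q) requires s → q at every successor {a}.
      At a: s → q is true.
    So □(s → q) is true at a.
Satisfying worlds: {a, e}

2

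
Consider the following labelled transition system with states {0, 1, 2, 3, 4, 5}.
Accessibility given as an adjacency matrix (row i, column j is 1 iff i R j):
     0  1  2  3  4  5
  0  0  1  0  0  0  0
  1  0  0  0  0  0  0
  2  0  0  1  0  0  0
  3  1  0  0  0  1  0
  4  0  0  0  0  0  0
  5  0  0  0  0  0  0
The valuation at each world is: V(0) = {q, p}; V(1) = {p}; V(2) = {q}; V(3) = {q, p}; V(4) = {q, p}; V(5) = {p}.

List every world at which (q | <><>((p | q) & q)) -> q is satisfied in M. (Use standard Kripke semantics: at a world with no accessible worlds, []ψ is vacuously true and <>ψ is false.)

0, 1, 2, 3, 4, 5

Recall that <>ψ holds at a world iff ψ holds at some accessible world.
Let φ = (q | <><>((p | q) & q)) -> q. Evaluate φ at each world:
  0 (successors {1}): φ is true.
  1 (successors ∅): φ is true.
  2 (successors {2}): φ is true.
  3 (successors {0, 4}): φ is true.
  4 (successors ∅): φ is true.
  5 (successors ∅): φ is true.
For instance, at 3:
  At 3: q | <><>((p | q) & q) is true, q is true, so (q | <><>((p | q) & q)) -> q is true.
    At 3: q is true, <><>((p | q) & q) is false, so q | <><>((p | q) & q) is true.
      At 3: <><>((p | q) & q) requires <>((p | q) & q) at some successor in {0, 4}.
        At 0: <>((p | q) & q) is false.
        At 4: <>((p | q) & q) is false.
      So <><>((p | q) & q) is false at 3.
Satisfying worlds: {0, 1, 2, 3, 4, 5}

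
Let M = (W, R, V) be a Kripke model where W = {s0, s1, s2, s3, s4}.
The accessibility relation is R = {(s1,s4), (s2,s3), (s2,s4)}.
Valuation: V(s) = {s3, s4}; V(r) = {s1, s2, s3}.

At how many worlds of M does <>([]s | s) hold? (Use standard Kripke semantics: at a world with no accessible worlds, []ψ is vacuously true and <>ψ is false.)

Recall that []ψ holds at a world iff ψ holds at every accessible world, and <>ψ holds iff ψ holds at some accessible world.
Let φ = <>([]s | s). Evaluate φ at each world:
  s0 (successors ∅): φ is false.
  s1 (successors {s4}): φ is true.
  s2 (successors {s3, s4}): φ is true.
  s3 (successors ∅): φ is false.
  s4 (successors ∅): φ is false.
For instance, at s2:
  At s2: <>([]s | s) requires []s | s at some successor in {s3, s4}.
    []s | s holds at s3, so <>([]s | s) is true at s2.
      At s3: []s is true, s is true, so []s | s is true.
Satisfying worlds: {s1, s2}

2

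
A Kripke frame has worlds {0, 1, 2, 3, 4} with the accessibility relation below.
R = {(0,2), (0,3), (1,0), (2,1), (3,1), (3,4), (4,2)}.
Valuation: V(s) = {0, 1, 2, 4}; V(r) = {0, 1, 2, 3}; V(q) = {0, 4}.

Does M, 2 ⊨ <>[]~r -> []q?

Yes

At 2: <>[]~r is false, []q is false, so <>[]~r -> []q is true.
  At 2: <>[]~r requires []~r at some successor in {1}.
    At 1: []~r is false.
  So <>[]~r is false at 2.
  At 2: []q requires q at every successor {1}.
    q fails at 1, so []q is false at 2.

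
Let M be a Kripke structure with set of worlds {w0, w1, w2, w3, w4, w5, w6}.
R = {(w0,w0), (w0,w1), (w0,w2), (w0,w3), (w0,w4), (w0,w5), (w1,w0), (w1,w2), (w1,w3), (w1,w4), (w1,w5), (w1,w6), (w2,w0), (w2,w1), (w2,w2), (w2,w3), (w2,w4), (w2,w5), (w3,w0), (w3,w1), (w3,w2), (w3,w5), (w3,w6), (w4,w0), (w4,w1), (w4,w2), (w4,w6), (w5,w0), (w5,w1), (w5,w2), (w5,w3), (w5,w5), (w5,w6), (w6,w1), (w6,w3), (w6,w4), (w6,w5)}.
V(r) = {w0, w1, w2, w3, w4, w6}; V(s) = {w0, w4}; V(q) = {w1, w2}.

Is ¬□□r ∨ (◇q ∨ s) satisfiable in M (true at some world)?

Recall that □ψ holds at a world iff ψ holds at every accessible world, and ◇ψ holds iff ψ holds at some accessible world.
Let φ = ¬□□r ∨ (◇q ∨ s). Evaluate φ at each world:
  w0 (successors {w0, w1, w2, w3, w4, w5}): φ is true.
  w1 (successors {w0, w2, w3, w4, w5, w6}): φ is true.
  w2 (successors {w0, w1, w2, w3, w4, w5}): φ is true.
  w3 (successors {w0, w1, w2, w5, w6}): φ is true.
  w4 (successors {w0, w1, w2, w6}): φ is true.
  w5 (successors {w0, w1, w2, w3, w5, w6}): φ is true.
  w6 (successors {w1, w3, w4, w5}): φ is true.
Detail at w0 (witness):
  At w0: ¬□□r is true, ◇q ∨ s is true, so ¬□□r ∨ (◇q ∨ s) is true.
    At w0: □□r is false, so ¬□□r is true.
      At w0: □□r requires □r at every successor {w0, w1, w2, w3, w4, w5}.
        □r fails at w0, so □□r is false at w0.
    At w0: ◇q is true, s is true, so ◇q ∨ s is true.
      At w0: ◇q requires q at some successor in {w0, w1, w2, w3, w4, w5}.
        q holds at w1, so ◇q is true at w0.

Yes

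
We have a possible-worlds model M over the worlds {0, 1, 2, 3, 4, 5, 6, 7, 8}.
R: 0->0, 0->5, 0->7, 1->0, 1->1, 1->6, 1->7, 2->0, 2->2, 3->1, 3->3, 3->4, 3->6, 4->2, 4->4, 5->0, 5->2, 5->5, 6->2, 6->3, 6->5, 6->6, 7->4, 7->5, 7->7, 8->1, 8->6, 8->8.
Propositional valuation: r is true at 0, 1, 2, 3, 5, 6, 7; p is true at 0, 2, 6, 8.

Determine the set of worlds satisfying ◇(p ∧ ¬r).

8

Recall that ◇ψ holds at a world iff ψ holds at some accessible world.
Let φ = ◇(p ∧ ¬r). Evaluate φ at each world:
  0 (successors {0, 5, 7}): φ is false.
  1 (successors {0, 1, 6, 7}): φ is false.
  2 (successors {0, 2}): φ is false.
  3 (successors {1, 3, 4, 6}): φ is false.
  4 (successors {2, 4}): φ is false.
  5 (successors {0, 2, 5}): φ is false.
  6 (successors {2, 3, 5, 6}): φ is false.
  7 (successors {4, 5, 7}): φ is false.
  8 (successors {1, 6, 8}): φ is true.
For instance, at 3:
  At 3: ◇(p ∧ ¬r) requires p ∧ ¬r at some successor in {1, 3, 4, 6}.
    At 1: p ∧ ¬r is false.
    At 3: p ∧ ¬r is false.
    At 4: p ∧ ¬r is false.
    At 6: p ∧ ¬r is false.
  So ◇(p ∧ ¬r) is false at 3.
Satisfying worlds: {8}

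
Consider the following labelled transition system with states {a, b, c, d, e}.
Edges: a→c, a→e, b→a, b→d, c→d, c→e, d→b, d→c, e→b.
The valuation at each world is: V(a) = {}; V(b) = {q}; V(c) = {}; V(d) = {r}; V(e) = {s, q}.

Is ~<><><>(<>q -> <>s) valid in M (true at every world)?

Recall that <>ψ holds at a world iff ψ holds at some accessible world.
Let φ = ~<><><>(<>q -> <>s). Evaluate φ at each world:
  a (successors {c, e}): φ is false.
  b (successors {a, d}): φ is false.
  c (successors {d, e}): φ is false.
  d (successors {b, c}): φ is false.
  e (successors {b}): φ is false.
Detail at a (counterexample):
  At a: <><><>(<>q -> <>s) is true, so ~<><><>(<>q -> <>s) is false.
    At a: <><><>(<>q -> <>s) requires <><>(<>q -> <>s) at some successor in {c, e}.
      <><>(<>q -> <>s) holds at c, so <><><>(<>q -> <>s) is true at a.

No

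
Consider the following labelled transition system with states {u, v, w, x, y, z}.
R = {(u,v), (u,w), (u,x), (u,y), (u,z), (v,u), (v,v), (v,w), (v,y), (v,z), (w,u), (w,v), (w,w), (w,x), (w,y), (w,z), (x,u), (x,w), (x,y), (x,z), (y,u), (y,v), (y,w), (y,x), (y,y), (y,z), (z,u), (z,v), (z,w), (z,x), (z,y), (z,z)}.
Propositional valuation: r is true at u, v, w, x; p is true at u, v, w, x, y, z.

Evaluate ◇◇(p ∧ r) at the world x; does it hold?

Yes

At x: ◇◇(p ∧ r) requires ◇(p ∧ r) at some successor in {u, w, y, z}.
  ◇(p ∧ r) holds at u, so ◇◇(p ∧ r) is true at x.
    At u: ◇(p ∧ r) requires p ∧ r at some successor in {v, w, x, y, z}.
      p ∧ r holds at v, so ◇(p ∧ r) is true at u.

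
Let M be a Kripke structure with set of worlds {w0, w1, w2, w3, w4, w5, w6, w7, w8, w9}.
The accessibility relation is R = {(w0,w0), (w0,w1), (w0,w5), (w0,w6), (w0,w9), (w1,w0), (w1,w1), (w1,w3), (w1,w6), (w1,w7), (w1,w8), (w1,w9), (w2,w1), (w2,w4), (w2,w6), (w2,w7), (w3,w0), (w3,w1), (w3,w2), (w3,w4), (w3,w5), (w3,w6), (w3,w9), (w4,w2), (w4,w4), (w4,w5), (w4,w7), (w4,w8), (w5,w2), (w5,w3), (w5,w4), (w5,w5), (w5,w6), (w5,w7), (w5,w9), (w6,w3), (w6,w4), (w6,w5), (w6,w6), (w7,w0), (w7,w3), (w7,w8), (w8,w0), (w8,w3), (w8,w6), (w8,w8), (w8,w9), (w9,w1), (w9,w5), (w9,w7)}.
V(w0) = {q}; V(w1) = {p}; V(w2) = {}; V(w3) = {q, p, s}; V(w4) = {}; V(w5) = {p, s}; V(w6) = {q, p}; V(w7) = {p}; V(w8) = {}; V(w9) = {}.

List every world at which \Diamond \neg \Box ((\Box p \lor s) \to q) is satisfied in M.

w0, w1, w2, w3, w4, w5, w6, w7, w8, w9

Let φ = \Diamond \neg \Box ((\Box p \lor s) \to q). Evaluate φ at each world:
  w0 (successors {w0, w1, w5, w6, w9}): φ is true.
  w1 (successors {w0, w1, w3, w6, w7, w8, w9}): φ is true.
  w2 (successors {w1, w4, w6, w7}): φ is true.
  w3 (successors {w0, w1, w2, w4, w5, w6, w9}): φ is true.
  w4 (successors {w2, w4, w5, w7, w8}): φ is true.
  w5 (successors {w2, w3, w4, w5, w6, w7, w9}): φ is true.
  w6 (successors {w3, w4, w5, w6}): φ is true.
  w7 (successors {w0, w3, w8}): φ is true.
  w8 (successors {w0, w3, w6, w8, w9}): φ is true.
  w9 (successors {w1, w5, w7}): φ is true.
For instance, at w3:
  At w3: \Diamond \neg \Box ((\Box p \lor s) \to q) requires \neg \Box ((\Box p \lor s) \to q) at some successor in {w0, w1, w2, w4, w5, w6, w9}.
    \neg \Box ((\Box p \lor s) \to q) holds at w0, so \Diamond \neg \Box ((\Box p \lor s) \to q) is true at w3.
      At w0: \Box ((\Box p \lor s) \to q) is false, so \neg \Box ((\Box p \lor s) \to q) is true.
Satisfying worlds: {w0, w1, w2, w3, w4, w5, w6, w7, w8, w9}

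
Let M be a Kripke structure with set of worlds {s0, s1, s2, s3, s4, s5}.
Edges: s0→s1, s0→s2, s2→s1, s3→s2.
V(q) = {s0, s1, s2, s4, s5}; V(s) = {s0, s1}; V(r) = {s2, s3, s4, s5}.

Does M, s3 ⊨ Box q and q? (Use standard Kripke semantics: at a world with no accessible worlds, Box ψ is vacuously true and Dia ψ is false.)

At s3: Box q is true, q is false, so Box q and q is false.
  At s3: Box q requires q at every successor {s2}.
    At s2: q is true.
  So Box q is true at s3.

No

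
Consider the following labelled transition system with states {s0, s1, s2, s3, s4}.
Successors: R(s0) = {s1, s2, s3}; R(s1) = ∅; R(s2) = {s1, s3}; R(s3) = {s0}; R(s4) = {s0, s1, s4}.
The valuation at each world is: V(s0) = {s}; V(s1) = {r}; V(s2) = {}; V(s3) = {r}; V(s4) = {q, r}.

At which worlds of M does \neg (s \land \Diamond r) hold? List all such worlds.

s1, s2, s3, s4

Let φ = \neg (s \land \Diamond r). Evaluate φ at each world:
  s0 (successors {s1, s2, s3}): φ is false.
  s1 (successors ∅): φ is true.
  s2 (successors {s1, s3}): φ is true.
  s3 (successors {s0}): φ is true.
  s4 (successors {s0, s1, s4}): φ is true.
For instance, at s3:
  At s3: s \land \Diamond r is false, so \neg (s \land \Diamond r) is true.
    At s3: s is false, \Diamond r is false, so s \land \Diamond r is false.
      At s3: \Diamond r requires r at some successor in {s0}.
        At s0: r is false.
      So \Diamond r is false at s3.
Satisfying worlds: {s1, s2, s3, s4}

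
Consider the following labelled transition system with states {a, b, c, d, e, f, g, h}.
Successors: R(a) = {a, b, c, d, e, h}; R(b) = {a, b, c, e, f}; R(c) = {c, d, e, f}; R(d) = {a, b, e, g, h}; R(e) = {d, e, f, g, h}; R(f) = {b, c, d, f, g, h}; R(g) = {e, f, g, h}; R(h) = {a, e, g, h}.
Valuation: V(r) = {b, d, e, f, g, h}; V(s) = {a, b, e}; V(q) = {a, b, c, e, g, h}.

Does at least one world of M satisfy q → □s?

Yes

Let φ = q → □s. Evaluate φ at each world:
  a (successors {a, b, c, d, e, h}): φ is false.
  b (successors {a, b, c, e, f}): φ is false.
  c (successors {c, d, e, f}): φ is false.
  d (successors {a, b, e, g, h}): φ is true.
  e (successors {d, e, f, g, h}): φ is false.
  f (successors {b, c, d, f, g, h}): φ is true.
  g (successors {e, f, g, h}): φ is false.
  h (successors {a, e, g, h}): φ is false.
Detail at d (witness):
  At d: q is false, □s is false, so q → □s is true.
    At d: □s requires s at every successor {a, b, e, g, h}.
      s fails at g, so □s is false at d.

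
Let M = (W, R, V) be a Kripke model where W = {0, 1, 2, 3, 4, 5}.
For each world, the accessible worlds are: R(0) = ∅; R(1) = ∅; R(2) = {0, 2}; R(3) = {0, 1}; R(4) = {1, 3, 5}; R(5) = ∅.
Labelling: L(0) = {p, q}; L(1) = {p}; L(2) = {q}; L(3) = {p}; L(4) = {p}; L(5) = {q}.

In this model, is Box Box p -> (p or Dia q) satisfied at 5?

No

At 5: Box Box p is true, p or Dia q is false, so Box Box p -> (p or Dia q) is false.
  At 5: no accessible worlds, so Box Box p holds vacuously.
  At 5: p is false, Dia q is false, so p or Dia q is false.
    At 5: no accessible worlds, so Dia q is false.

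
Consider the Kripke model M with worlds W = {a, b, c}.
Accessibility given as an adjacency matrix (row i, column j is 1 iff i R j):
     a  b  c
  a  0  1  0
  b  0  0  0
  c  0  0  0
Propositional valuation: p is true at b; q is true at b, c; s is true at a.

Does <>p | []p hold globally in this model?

Yes

Let φ = <>p | []p. Evaluate φ at each world:
  a (successors {b}): φ is true.
  b (successors ∅): φ is true.
  c (successors ∅): φ is true.
For instance, at a:
  At a: <>p is true, []p is true, so <>p | []p is true.
    At a: <>p requires p at some successor in {b}.
      p holds at b, so <>p is true at a.
    At a: []p requires p at every successor {b}.
      At b: p is true.
    So []p is true at a.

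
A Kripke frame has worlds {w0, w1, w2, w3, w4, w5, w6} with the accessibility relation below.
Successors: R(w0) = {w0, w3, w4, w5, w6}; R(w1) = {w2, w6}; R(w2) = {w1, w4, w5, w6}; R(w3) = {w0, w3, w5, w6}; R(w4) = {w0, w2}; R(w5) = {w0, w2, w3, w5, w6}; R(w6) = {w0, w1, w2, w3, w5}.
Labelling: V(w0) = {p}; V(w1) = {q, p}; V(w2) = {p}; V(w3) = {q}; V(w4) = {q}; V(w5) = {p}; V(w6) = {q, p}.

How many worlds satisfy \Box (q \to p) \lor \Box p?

2

Recall that \Box ψ holds at a world iff ψ holds at every accessible world, and \Diamond ψ holds iff ψ holds at some accessible world.
Let φ = \Box (q \to p) \lor \Box p. Evaluate φ at each world:
  w0 (successors {w0, w3, w4, w5, w6}): φ is false.
  w1 (successors {w2, w6}): φ is true.
  w2 (successors {w1, w4, w5, w6}): φ is false.
  w3 (successors {w0, w3, w5, w6}): φ is false.
  w4 (successors {w0, w2}): φ is true.
  w5 (successors {w0, w2, w3, w5, w6}): φ is false.
  w6 (successors {w0, w1, w2, w3, w5}): φ is false.
For instance, at w4:
  At w4: \Box (q \to p) is true, \Box p is true, so \Box (q \to p) \lor \Box p is true.
    At w4: \Box (q \to p) requires q \to p at every successor {w0, w2}.
      At w0: q \to p is true.
      At w2: q \to p is true.
    So \Box (q \to p) is true at w4.
    At w4: \Box p requires p at every successor {w0, w2}.
      At w0: p is true.
      At w2: p is true.
    So \Box p is true at w4.
Satisfying worlds: {w1, w4}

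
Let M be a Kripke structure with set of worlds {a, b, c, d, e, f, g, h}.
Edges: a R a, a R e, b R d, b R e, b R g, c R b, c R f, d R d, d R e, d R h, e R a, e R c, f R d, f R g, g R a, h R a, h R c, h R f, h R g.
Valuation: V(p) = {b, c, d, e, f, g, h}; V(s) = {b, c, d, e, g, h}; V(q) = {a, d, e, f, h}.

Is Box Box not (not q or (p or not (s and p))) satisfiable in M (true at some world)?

No

Let φ = Box Box not (not q or (p or not (s and p))). Evaluate φ at each world:
  a (successors {a, e}): φ is false.
  b (successors {d, e, g}): φ is false.
  c (successors {b, f}): φ is false.
  d (successors {d, e, h}): φ is false.
  e (successors {a, c}): φ is false.
  f (successors {d, g}): φ is false.
  g (successors {a}): φ is false.
  h (successors {a, c, f, g}): φ is false.
For instance, at c:
  At c: Box Box not (not q or (p or not (s and p))) requires Box not (not q or (p or not (s and p))) at every successor {b, f}.
    Box not (not q or (p or not (s and p))) fails at b, so Box Box not (not q or (p or not (s and p))) is false at c.
      At b: Box not (not q or (p or not (s and p))) requires not (not q or (p or not (s and p))) at every successor {d, e, g}.
        not (not q or (p or not (s and p))) fails at d, so Box not (not q or (p or not (s and p))) is false at b.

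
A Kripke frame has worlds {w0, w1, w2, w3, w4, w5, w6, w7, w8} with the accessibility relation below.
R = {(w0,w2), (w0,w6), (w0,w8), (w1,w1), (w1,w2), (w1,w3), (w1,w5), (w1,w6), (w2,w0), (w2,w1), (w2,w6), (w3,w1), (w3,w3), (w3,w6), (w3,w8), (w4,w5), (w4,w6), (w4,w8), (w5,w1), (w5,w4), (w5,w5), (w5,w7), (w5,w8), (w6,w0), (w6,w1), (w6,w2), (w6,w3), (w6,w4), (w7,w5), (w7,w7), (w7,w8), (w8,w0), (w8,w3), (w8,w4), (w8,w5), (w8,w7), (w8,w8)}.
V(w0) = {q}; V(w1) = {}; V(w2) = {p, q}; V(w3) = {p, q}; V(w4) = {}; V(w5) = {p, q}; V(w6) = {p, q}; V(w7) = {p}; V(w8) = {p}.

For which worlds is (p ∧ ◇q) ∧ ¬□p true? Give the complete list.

Let φ = (p ∧ ◇q) ∧ ¬□p. Evaluate φ at each world:
  w0 (successors {w2, w6, w8}): φ is false.
  w1 (successors {w1, w2, w3, w5, w6}): φ is false.
  w2 (successors {w0, w1, w6}): φ is true.
  w3 (successors {w1, w3, w6, w8}): φ is true.
  w4 (successors {w5, w6, w8}): φ is false.
  w5 (successors {w1, w4, w5, w7, w8}): φ is true.
  w6 (successors {w0, w1, w2, w3, w4}): φ is true.
  w7 (successors {w5, w7, w8}): φ is false.
  w8 (successors {w0, w3, w4, w5, w7, w8}): φ is true.
For instance, at w6:
  At w6: p ∧ ◇q is true, ¬□p is true, so (p ∧ ◇q) ∧ ¬□p is true.
    At w6: p is true, ◇q is true, so p ∧ ◇q is true.
      At w6: ◇q requires q at some successor in {w0, w1, w2, w3, w4}.
        q holds at w0, so ◇q is true at w6.
    At w6: □p is false, so ¬□p is true.
      At w6: □p requires p at every successor {w0, w1, w2, w3, w4}.
        p fails at w0, so □p is false at w6.
Satisfying worlds: {w2, w3, w5, w6, w8}

w2, w3, w5, w6, w8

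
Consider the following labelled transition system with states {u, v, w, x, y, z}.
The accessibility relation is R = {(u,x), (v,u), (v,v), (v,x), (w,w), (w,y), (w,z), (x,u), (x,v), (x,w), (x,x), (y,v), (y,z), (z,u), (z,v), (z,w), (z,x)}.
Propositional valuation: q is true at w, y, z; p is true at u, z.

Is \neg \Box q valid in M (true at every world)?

No

Recall that \Box ψ holds at a world iff ψ holds at every accessible world, and \Diamond ψ holds iff ψ holds at some accessible world.
Let φ = \neg \Box q. Evaluate φ at each world:
  u (successors {x}): φ is true.
  v (successors {u, v, x}): φ is true.
  w (successors {w, y, z}): φ is false.
  x (successors {u, v, w, x}): φ is true.
  y (successors {v, z}): φ is true.
  z (successors {u, v, w, x}): φ is true.
Detail at w (counterexample):
  At w: \Box q is true, so \neg \Box q is false.
    At w: \Box q requires q at every successor {w, y, z}.
      At w: q is true.
      At y: q is true.
      At z: q is true.
    So \Box q is true at w.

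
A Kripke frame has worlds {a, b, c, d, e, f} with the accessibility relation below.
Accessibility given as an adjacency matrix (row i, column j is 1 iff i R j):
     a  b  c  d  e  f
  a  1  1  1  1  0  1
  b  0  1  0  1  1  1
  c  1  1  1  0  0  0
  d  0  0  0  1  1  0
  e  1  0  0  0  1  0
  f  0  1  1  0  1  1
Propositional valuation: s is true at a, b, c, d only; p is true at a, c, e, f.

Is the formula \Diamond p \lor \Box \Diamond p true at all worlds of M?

Yes

Let φ = \Diamond p \lor \Box \Diamond p. Evaluate φ at each world:
  a (successors {a, b, c, d, f}): φ is true.
  b (successors {b, d, e, f}): φ is true.
  c (successors {a, b, c}): φ is true.
  d (successors {d, e}): φ is true.
  e (successors {a, e}): φ is true.
  f (successors {b, c, e, f}): φ is true.
For instance, at a:
  At a: \Diamond p is true, \Box \Diamond p is true, so \Diamond p \lor \Box \Diamond p is true.
    At a: \Diamond p requires p at some successor in {a, b, c, d, f}.
      p holds at a, so \Diamond p is true at a.
    At a: \Box \Diamond p requires \Diamond p at every successor {a, b, c, d, f}.
      At a: \Diamond p is true.
      At b: \Diamond p is true.
      At c: \Diamond p is true.
      At d: \Diamond p is true.
      At f: \Diamond p is true.
    So \Box \Diamond p is true at a.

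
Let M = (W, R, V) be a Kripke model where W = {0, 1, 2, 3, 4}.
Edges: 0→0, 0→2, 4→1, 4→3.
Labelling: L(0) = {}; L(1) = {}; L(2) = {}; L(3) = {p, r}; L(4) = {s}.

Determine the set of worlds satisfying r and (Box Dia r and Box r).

3

Recall that Box ψ holds at a world iff ψ holds at every accessible world, and Dia ψ holds iff ψ holds at some accessible world.
Let φ = r and (Box Dia r and Box r). Evaluate φ at each world:
  0 (successors {0, 2}): φ is false.
  1 (successors ∅): φ is false.
  2 (successors ∅): φ is false.
  3 (successors ∅): φ is true.
  4 (successors {1, 3}): φ is false.
For instance, at 0:
  At 0: r is false, Box Dia r and Box r is false, so r and (Box Dia r and Box r) is false.
    At 0: Box Dia r is false, Box r is false, so Box Dia r and Box r is false.
      At 0: Box Dia r requires Dia r at every successor {0, 2}.
        Dia r fails at 0, so Box Dia r is false at 0.
      At 0: Box r requires r at every successor {0, 2}.
        r fails at 0, so Box r is false at 0.
Satisfying worlds: {3}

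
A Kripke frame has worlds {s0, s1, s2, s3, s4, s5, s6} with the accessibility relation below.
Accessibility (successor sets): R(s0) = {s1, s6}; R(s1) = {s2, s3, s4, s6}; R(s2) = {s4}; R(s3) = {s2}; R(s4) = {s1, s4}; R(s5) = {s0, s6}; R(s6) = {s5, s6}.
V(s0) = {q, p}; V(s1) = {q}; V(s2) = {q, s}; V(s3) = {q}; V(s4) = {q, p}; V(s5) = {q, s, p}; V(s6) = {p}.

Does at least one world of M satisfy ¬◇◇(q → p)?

No

Recall that ◇ψ holds at a world iff ψ holds at some accessible world.
Let φ = ¬◇◇(q → p). Evaluate φ at each world:
  s0 (successors {s1, s6}): φ is false.
  s1 (successors {s2, s3, s4, s6}): φ is false.
  s2 (successors {s4}): φ is false.
  s3 (successors {s2}): φ is false.
  s4 (successors {s1, s4}): φ is false.
  s5 (successors {s0, s6}): φ is false.
  s6 (successors {s5, s6}): φ is false.
For instance, at s2:
  At s2: ◇◇(q → p) is true, so ¬◇◇(q → p) is false.
    At s2: ◇◇(q → p) requires ◇(q → p) at some successor in {s4}.
      ◇(q → p) holds at s4, so ◇◇(q → p) is true at s2.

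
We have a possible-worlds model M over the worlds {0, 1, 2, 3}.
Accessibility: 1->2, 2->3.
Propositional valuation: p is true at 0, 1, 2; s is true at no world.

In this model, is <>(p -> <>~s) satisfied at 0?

At 0: no accessible worlds, so <>(p -> <>~s) is false.

No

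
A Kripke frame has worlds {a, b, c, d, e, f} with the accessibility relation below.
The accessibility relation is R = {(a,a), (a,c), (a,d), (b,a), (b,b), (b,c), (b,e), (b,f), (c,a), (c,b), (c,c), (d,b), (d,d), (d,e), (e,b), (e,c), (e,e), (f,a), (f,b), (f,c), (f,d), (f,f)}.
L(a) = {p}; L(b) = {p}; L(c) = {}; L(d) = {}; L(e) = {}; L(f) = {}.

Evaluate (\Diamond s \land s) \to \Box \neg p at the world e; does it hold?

Yes

At e: \Diamond s \land s is false, \Box \neg p is false, so (\Diamond s \land s) \to \Box \neg p is true.
  At e: \Diamond s is false, s is false, so \Diamond s \land s is false.
    At e: \Diamond s requires s at some successor in {b, c, e}.
      At b: s is false.
      At c: s is false.
      At e: s is false.
    So \Diamond s is false at e.
  At e: \Box \neg p requires \neg p at every successor {b, c, e}.
    \neg p fails at b, so \Box \neg p is false at e.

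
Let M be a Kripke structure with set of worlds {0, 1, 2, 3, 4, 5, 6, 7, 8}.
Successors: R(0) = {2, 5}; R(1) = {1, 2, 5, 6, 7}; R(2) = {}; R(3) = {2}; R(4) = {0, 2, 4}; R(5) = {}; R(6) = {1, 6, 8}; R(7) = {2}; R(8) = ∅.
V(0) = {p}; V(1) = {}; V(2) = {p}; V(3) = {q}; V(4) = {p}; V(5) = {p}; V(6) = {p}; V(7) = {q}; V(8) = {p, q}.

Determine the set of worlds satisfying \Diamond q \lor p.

Let φ = \Diamond q \lor p. Evaluate φ at each world:
  0 (successors {2, 5}): φ is true.
  1 (successors {1, 2, 5, 6, 7}): φ is true.
  2 (successors ∅): φ is true.
  3 (successors {2}): φ is false.
  4 (successors {0, 2, 4}): φ is true.
  5 (successors ∅): φ is true.
  6 (successors {1, 6, 8}): φ is true.
  7 (successors {2}): φ is false.
  8 (successors ∅): φ is true.
For instance, at 0:
  At 0: \Diamond q is false, p is true, so \Diamond q \lor p is true.
    At 0: \Diamond q requires q at some successor in {2, 5}.
      At 2: q is false.
      At 5: q is false.
    So \Diamond q is false at 0.
Satisfying worlds: {0, 1, 2, 4, 5, 6, 8}

0, 1, 2, 4, 5, 6, 8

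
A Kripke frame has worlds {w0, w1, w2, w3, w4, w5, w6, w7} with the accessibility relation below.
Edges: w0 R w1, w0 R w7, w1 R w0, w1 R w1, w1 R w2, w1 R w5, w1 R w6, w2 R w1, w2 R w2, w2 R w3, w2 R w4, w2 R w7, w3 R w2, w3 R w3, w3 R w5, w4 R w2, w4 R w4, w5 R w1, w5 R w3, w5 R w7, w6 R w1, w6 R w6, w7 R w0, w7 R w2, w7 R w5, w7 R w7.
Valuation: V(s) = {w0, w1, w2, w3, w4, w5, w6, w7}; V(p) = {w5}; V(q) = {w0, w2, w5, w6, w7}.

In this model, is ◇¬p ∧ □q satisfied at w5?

No

At w5: ◇¬p is true, □q is false, so ◇¬p ∧ □q is false.
  At w5: ◇¬p requires ¬p at some successor in {w1, w3, w7}.
    ¬p holds at w1, so ◇¬p is true at w5.
  At w5: □q requires q at every successor {w1, w3, w7}.
    q fails at w1, so □q is false at w5.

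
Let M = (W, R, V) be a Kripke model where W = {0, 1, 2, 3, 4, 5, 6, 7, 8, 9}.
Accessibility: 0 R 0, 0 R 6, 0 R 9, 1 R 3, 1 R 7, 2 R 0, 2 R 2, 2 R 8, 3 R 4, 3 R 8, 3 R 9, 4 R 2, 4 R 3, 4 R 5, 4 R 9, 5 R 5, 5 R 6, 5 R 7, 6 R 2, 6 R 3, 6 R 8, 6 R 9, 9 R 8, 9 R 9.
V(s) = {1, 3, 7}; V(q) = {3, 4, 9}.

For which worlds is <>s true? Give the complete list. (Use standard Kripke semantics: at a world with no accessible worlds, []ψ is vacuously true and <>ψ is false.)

Let φ = <>s. Evaluate φ at each world:
  0 (successors {0, 6, 9}): φ is false.
  1 (successors {3, 7}): φ is true.
  2 (successors {0, 2, 8}): φ is false.
  3 (successors {4, 8, 9}): φ is false.
  4 (successors {2, 3, 5, 9}): φ is true.
  5 (successors {5, 6, 7}): φ is true.
  6 (successors {2, 3, 8, 9}): φ is true.
  7 (successors ∅): φ is false.
  8 (successors ∅): φ is false.
  9 (successors {8, 9}): φ is false.
For instance, at 3:
  At 3: <>s requires s at some successor in {4, 8, 9}.
    At 4: s is false.
    At 8: s is false.
    At 9: s is false.
  So <>s is false at 3.
Satisfying worlds: {1, 4, 5, 6}

1, 4, 5, 6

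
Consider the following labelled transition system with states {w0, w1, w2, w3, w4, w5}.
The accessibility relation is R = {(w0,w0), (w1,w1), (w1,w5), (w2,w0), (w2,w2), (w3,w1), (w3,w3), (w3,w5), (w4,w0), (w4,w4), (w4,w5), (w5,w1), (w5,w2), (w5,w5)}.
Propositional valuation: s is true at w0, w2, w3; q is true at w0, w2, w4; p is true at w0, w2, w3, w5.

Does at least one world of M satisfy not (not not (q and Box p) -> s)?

Let φ = not (not not (q and Box p) -> s). Evaluate φ at each world:
  w0 (successors {w0}): φ is false.
  w1 (successors {w1, w5}): φ is false.
  w2 (successors {w0, w2}): φ is false.
  w3 (successors {w1, w3, w5}): φ is false.
  w4 (successors {w0, w4, w5}): φ is false.
  w5 (successors {w1, w2, w5}): φ is false.
For instance, at w0:
  At w0: not not (q and Box p) -> s is true, so not (not not (q and Box p) -> s) is false.
    At w0: not not (q and Box p) is true, s is true, so not not (q and Box p) -> s is true.
      At w0: not (q and Box p) is false, so not not (q and Box p) is true.

No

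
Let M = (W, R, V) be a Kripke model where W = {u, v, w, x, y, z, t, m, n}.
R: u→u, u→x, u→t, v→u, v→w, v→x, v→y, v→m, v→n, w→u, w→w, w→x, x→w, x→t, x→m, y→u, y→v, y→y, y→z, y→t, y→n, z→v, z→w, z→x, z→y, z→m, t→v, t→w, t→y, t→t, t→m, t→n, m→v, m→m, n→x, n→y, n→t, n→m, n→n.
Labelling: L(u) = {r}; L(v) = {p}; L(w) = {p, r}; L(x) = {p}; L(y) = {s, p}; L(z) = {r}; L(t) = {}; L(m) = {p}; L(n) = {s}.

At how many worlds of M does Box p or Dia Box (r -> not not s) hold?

Recall that Box ψ holds at a world iff ψ holds at every accessible world, and Dia ψ holds iff ψ holds at some accessible world.
Let φ = Box p or Dia Box (r -> not not s). Evaluate φ at each world:
  u (successors {u, x, t}): φ is false.
  v (successors {u, w, x, y, m, n}): φ is true.
  w (successors {u, w, x}): φ is false.
  x (successors {w, t, m}): φ is true.
  y (successors {u, v, y, z, t, n}): φ is true.
  z (successors {v, w, x, y, m}): φ is true.
  t (successors {v, w, y, t, m, n}): φ is true.
  m (successors {v, m}): φ is true.
  n (successors {x, y, t, m, n}): φ is true.
For instance, at n:
  At n: Box p is false, Dia Box (r -> not not s) is true, so Box p or Dia Box (r -> not not s) is true.
    At n: Box p requires p at every successor {x, y, t, m, n}.
      p fails at t, so Box p is false at n.
    At n: Dia Box (r -> not not s) requires Box (r -> not not s) at some successor in {x, y, t, m, n}.
      Box (r -> not not s) holds at m, so Dia Box (r -> not not s) is true at n.
Satisfying worlds: {v, x, y, z, t, m, n}

7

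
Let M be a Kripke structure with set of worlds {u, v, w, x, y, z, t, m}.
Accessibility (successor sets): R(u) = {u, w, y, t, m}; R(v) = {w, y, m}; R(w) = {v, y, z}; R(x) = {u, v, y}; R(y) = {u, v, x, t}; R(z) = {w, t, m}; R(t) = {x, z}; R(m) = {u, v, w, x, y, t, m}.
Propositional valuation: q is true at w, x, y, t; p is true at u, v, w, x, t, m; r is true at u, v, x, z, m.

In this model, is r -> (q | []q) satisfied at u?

No

At u: r is true, q | []q is false, so r -> (q | []q) is false.
  At u: q is false, []q is false, so q | []q is false.
    At u: []q requires q at every successor {u, w, y, t, m}.
      q fails at u, so []q is false at u.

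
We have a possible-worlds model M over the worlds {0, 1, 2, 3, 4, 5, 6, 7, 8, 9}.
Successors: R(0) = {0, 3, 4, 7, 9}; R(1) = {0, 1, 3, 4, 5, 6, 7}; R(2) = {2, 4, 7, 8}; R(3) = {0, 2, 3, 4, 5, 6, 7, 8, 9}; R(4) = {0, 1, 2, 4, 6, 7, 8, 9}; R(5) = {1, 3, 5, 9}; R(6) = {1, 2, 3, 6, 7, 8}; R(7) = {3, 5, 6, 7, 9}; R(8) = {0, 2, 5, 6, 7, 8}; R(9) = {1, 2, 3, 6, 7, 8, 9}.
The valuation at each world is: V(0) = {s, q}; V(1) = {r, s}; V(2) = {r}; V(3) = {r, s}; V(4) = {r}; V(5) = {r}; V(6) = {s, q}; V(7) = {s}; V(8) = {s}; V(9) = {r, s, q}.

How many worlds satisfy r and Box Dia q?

Let φ = r and Box Dia q. Evaluate φ at each world:
  0 (successors {0, 3, 4, 7, 9}): φ is false.
  1 (successors {0, 1, 3, 4, 5, 6, 7}): φ is true.
  2 (successors {2, 4, 7, 8}): φ is false.
  3 (successors {0, 2, 3, 4, 5, 6, 7, 8, 9}): φ is false.
  4 (successors {0, 1, 2, 4, 6, 7, 8, 9}): φ is false.
  5 (successors {1, 3, 5, 9}): φ is true.
  6 (successors {1, 2, 3, 6, 7, 8}): φ is false.
  7 (successors {3, 5, 6, 7, 9}): φ is false.
  8 (successors {0, 2, 5, 6, 7, 8}): φ is false.
  9 (successors {1, 2, 3, 6, 7, 8, 9}): φ is false.
For instance, at 7:
  At 7: r is false, Box Dia q is true, so r and Box Dia q is false.
    At 7: Box Dia q requires Dia q at every successor {3, 5, 6, 7, 9}.
      At 3: Dia q is true.
      At 5: Dia q is true.
      At 6: Dia q is true.
      At 7: Dia q is true.
      At 9: Dia q is true.
    So Box Dia q is true at 7.
Satisfying worlds: {1, 5}

2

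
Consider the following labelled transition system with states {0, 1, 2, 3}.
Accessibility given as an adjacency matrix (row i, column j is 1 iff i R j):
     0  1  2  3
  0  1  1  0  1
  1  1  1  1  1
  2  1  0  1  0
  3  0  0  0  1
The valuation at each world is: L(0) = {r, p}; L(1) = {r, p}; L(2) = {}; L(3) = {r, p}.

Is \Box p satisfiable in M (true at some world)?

Let φ = \Box p. Evaluate φ at each world:
  0 (successors {0, 1, 3}): φ is true.
  1 (successors {0, 1, 2, 3}): φ is false.
  2 (successors {0, 2}): φ is false.
  3 (successors {3}): φ is true.
Detail at 0 (witness):
  At 0: \Box p requires p at every successor {0, 1, 3}.
    At 0: p is true.
    At 1: p is true.
    At 3: p is true.
  So \Box p is true at 0.

Yes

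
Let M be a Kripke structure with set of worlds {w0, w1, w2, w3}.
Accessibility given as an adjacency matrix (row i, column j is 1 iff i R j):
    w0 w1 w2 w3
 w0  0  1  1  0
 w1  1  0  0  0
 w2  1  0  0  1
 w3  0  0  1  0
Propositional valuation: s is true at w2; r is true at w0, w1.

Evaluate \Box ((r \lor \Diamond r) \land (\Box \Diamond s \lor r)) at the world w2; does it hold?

At w2: \Box ((r \lor \Diamond r) \land (\Box \Diamond s \lor r)) requires (r \lor \Diamond r) \land (\Box \Diamond s \lor r) at every successor {w0, w3}.
  (r \lor \Diamond r) \land (\Box \Diamond s \lor r) fails at w3, so \Box ((r \lor \Diamond r) \land (\Box \Diamond s \lor r)) is false at w2.
    At w3: r \lor \Diamond r is false, \Box \Diamond s \lor r is false, so (r \lor \Diamond r) \land (\Box \Diamond s \lor r) is false.
      At w3: r is false, \Diamond r is false, so r \lor \Diamond r is false.
      At w3: \Box \Diamond s is false, r is false, so \Box \Diamond s \lor r is false.

No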